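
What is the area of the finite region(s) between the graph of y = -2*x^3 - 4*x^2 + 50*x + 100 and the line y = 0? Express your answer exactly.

The curve meets the x-axis where -2*x^3 - 4*x^2 + 50*x + 100 = 0, i.e. -2*(x - 5)*(x + 2)*(x + 5) = 0, at x = -5, -2, 5.
On [-5, -2] the curve lies below the axis; ∫[-5,-2] (-2*x^3 - 4*x^2 + 50*x + 100) dx = -153/2, giving area 153/2.
On [-2, 5] the curve lies above the axis; ∫[-2,5] (-2*x^3 - 4*x^2 + 50*x + 100) dx = 4459/6, giving area 4459/6.
Total area = 153/2 + 4459/6 = 2459/3.

2459/3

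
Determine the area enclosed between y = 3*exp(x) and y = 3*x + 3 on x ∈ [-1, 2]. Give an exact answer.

-27/2 - 3*exp(-1) + 3*exp(2)

On [-1, 2], (3*exp(x)) - (3*x + 3) = -3*x + 3*exp(x) - 3 is ≥ 0 throughout, so the area is a single integral of |-3*x + 3*exp(x) - 3|.
∫[-1,2] (-3*x + 3*exp(x) - 3) dx = -27/2 - 3*exp(-1) + 3*exp(2).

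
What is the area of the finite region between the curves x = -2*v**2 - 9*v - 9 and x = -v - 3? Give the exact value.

8/3

Both boundary curves give x as a function of v, so integrate with respect to v. Setting them equal: -2*v**2 - 8*v - 6 = 0, i.e. -2*(v + 1)*(v + 3) = 0, so they meet at v = -3, -1.
For v in [-3, -1], x = -2*v**2 - 9*v - 9 is on the right; area = ∫[-3,-1] (-2*v**2 - 8*v - 6) dv = 8/3.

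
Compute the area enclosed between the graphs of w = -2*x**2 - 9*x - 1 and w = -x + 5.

Set the curves equal: -2*x**2 - 9*x - 1 = -x + 5, so -2*x**2 - 8*x - 6 = 0, which factors as -2*(x + 1)*(x + 3) = 0. The curves meet at x = -3, -1.
On [-3, -1], w = -2*x**2 - 9*x - 1 is on top; that piece has area ∫[-3,-1] (-2*x**2 - 8*x - 6) dx = 8/3.

8/3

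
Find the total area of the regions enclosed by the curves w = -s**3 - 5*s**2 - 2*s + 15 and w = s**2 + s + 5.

81/2

Set the curves equal: -s**3 - 5*s**2 - 2*s + 15 = s**2 + s + 5, so -s**3 - 6*s**2 - 3*s + 10 = 0, which factors as -(s - 1)*(s + 2)*(s + 5) = 0. The curves meet at s = -5, -2, 1.
On [-5, -2], w = s**2 + s + 5 is on top; that piece has area ∫[-5,-2] (-(-s**3 - 6*s**2 - 3*s + 10)) ds = 81/4.
On [-2, 1], w = -s**3 - 5*s**2 - 2*s + 15 is on top; that piece has area ∫[-2,1] (-s**3 - 6*s**2 - 3*s + 10) ds = 81/4.
Total enclosed area = 81/4 + 81/4 = 81/2.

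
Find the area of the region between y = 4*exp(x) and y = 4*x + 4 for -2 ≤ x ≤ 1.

On [-2, 1], (4*exp(x)) - (4*x + 4) = -4*x + 4*exp(x) - 4 is ≥ 0 throughout, so the area is a single integral of |-4*x + 4*exp(x) - 4|.
∫[-2,1] (-4*x + 4*exp(x) - 4) dx = -6 - 4*exp(-2) + 4*exp(1).

-6 - 4*exp(-2) + 4*exp(1)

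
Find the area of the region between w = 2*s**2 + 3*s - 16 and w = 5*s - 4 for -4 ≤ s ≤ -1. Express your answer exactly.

The difference (2*s**2 + 3*s - 16) - (5*s - 4) = 2*s**2 - 2*s - 12 changes sign at s = -2 inside [-4, -1], so split the integral there.
∫[-4,-2] (2*s**2 - 2*s - 12) ds = 76/3.
∫[-2,-1] (2*s**2 - 2*s - 12) ds = -13/3; the area of that piece is 13/3.
Total area = 76/3 + 13/3 = 89/3.

89/3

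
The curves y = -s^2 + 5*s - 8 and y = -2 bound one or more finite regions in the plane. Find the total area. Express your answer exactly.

1/6

Set the curves equal: -s^2 + 5*s - 8 = -2, so -s^2 + 5*s - 6 = 0, which factors as -(s - 3)*(s - 2) = 0. The curves meet at s = 2, 3.
On [2, 3], y = -s^2 + 5*s - 8 is on top; that piece has area ∫[2,3] (-s^2 + 5*s - 6) ds = 1/6.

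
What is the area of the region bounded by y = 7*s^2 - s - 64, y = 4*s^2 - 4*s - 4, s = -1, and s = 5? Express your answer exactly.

227

The difference (7*s^2 - s - 64) - (4*s^2 - 4*s - 4) = 3*s^2 + 3*s - 60 changes sign at s = 4 inside [-1, 5], so split the integral there.
∫[-1,4] (3*s^2 + 3*s - 60) ds = -425/2; the area of that piece is 425/2.
∫[4,5] (3*s^2 + 3*s - 60) ds = 29/2.
Total area = 425/2 + 29/2 = 227.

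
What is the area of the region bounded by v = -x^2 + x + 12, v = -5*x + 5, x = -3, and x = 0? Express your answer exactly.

67/3

The difference (-x^2 + x + 12) - (-5*x + 5) = -x^2 + 6*x + 7 changes sign at x = -1 inside [-3, 0], so split the integral there.
∫[-3,-1] (-x^2 + 6*x + 7) dx = -56/3; the area of that piece is 56/3.
∫[-1,0] (-x^2 + 6*x + 7) dx = 11/3.
Total area = 56/3 + 11/3 = 67/3.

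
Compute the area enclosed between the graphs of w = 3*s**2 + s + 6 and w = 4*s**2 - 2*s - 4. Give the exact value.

343/6

Set the curves equal: 3*s**2 + s + 6 = 4*s**2 - 2*s - 4, so -s**2 + 3*s + 10 = 0, which factors as -(s - 5)*(s + 2) = 0. The curves meet at s = -2, 5.
On [-2, 5], w = 3*s**2 + s + 6 is on top; that piece has area ∫[-2,5] (-s**2 + 3*s + 10) ds = 343/6.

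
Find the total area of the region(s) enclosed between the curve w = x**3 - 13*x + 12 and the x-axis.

407/4

The curve meets the x-axis where x**3 - 13*x + 12 = 0, i.e. (x - 3)*(x - 1)*(x + 4) = 0, at x = -4, 1, 3.
On [-4, 1] the curve lies above the axis; ∫[-4,1] (x**3 - 13*x + 12) dx = 375/4, giving area 375/4.
On [1, 3] the curve lies below the axis; ∫[1,3] (x**3 - 13*x + 12) dx = -8, giving area 8.
Total area = 375/4 + 8 = 407/4.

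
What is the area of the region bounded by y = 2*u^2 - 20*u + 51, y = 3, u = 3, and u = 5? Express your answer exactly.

4

The difference (2*u^2 - 20*u + 51) - (3) = 2*u^2 - 20*u + 48 changes sign at u = 4 inside [3, 5], so split the integral there.
∫[3,4] (2*u^2 - 20*u + 48) du = 8/3.
∫[4,5] (2*u^2 - 20*u + 48) du = -4/3; the area of that piece is 4/3.
Total area = 8/3 + 4/3 = 4.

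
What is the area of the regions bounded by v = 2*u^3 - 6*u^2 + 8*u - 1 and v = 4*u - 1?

Set the curves equal: 2*u^3 - 6*u^2 + 8*u - 1 = 4*u - 1, so 2*u^3 - 6*u^2 + 4*u = 0, which factors as 2*u*(u - 2)*(u - 1) = 0. The curves meet at u = 0, 1, 2.
On [0, 1], v = 2*u^3 - 6*u^2 + 8*u - 1 is on top; that piece has area ∫[0,1] (2*u^3 - 6*u^2 + 4*u) du = 1/2.
On [1, 2], v = 4*u - 1 is on top; that piece has area ∫[1,2] (-(2*u^3 - 6*u^2 + 4*u)) du = 1/2.
Total enclosed area = 1/2 + 1/2 = 1.

1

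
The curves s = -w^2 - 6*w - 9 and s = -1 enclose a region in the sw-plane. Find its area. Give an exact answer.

4/3

Both boundary curves give s as a function of w, so integrate with respect to w. Setting them equal: -w^2 - 6*w - 8 = 0, i.e. -(w + 2)*(w + 4) = 0, so they meet at w = -4, -2.
For w in [-4, -2], s = -w^2 - 6*w - 9 is on the right; area = ∫[-4,-2] (-w^2 - 6*w - 8) dw = 4/3.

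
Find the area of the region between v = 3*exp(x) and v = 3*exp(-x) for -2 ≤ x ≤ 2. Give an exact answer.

The difference (3*exp(x)) - (3*exp(-x)) = 3*exp(x) - 3*exp(-x) changes sign at x = 0 inside [-2, 2], so split the integral there.
∫[-2,0] (3*exp(x) - 3*exp(-x)) dx = -3*exp(2) - 3*exp(-2) + 6; the area of that piece is -6 + 3*exp(-2) + 3*exp(2).
∫[0,2] (3*exp(x) - 3*exp(-x)) dx = -6 + 3*exp(-2) + 3*exp(2).
Total area = (-6 + 3*exp(-2) + 3*exp(2)) + (-6 + 3*exp(-2) + 3*exp(2)) = -12 + 6*exp(-2) + 6*exp(2).

-12 + 6*exp(-2) + 6*exp(2)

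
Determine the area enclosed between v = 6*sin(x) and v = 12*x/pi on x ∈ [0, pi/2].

On [0, pi/2], (6*sin(x)) - (12*x/pi) = -12*x/pi + 6*sin(x) is ≥ 0 throughout, so the area is a single integral of |-12*x/pi + 6*sin(x)|.
∫[0,pi/2] (-12*x/pi + 6*sin(x)) dx = 6 - 3*pi/2.

6 - 3*pi/2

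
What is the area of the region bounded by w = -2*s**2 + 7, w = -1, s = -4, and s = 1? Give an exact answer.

The difference (-2*s**2 + 7) - (-1) = -2*s**2 + 8 changes sign at s = -2 inside [-4, 1], so split the integral there.
∫[-4,-2] (-2*s**2 + 8) ds = -64/3; the area of that piece is 64/3.
∫[-2,1] (-2*s**2 + 8) ds = 18.
Total area = 64/3 + 18 = 118/3.

118/3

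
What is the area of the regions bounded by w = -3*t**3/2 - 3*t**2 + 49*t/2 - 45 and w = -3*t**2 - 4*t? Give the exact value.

Set the curves equal: -3*t**3/2 - 3*t**2 + 49*t/2 - 45 = -3*t**2 - 4*t, so -3*t**3/2 + 57*t/2 - 45 = 0, which factors as -3*(t - 3)*(t - 2)*(t + 5)/2 = 0. The curves meet at t = -5, 2, 3.
On [-5, 2], w = -3*t**2 - 4*t is on top; that piece has area ∫[-5,2] (-(-3*t**3/2 + 57*t/2 - 45)) dt = 3087/8.
On [2, 3], w = -3*t**3/2 - 3*t**2 + 49*t/2 - 45 is on top; that piece has area ∫[2,3] (-3*t**3/2 + 57*t/2 - 45) dt = 15/8.
Total enclosed area = 3087/8 + 15/8 = 1551/4.

1551/4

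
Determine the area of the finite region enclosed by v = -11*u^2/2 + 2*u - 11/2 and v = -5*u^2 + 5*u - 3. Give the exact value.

16/3

Set the curves equal: -11*u^2/2 + 2*u - 11/2 = -5*u^2 + 5*u - 3, so -u^2/2 - 3*u - 5/2 = 0, which factors as -(u + 1)*(u + 5)/2 = 0. The curves meet at u = -5, -1.
On [-5, -1], v = -11*u^2/2 + 2*u - 11/2 is on top; that piece has area ∫[-5,-1] (-u^2/2 - 3*u - 5/2) du = 16/3.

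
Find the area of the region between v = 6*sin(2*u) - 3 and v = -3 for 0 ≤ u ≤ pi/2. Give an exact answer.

6

On [0, pi/2], (6*sin(2*u) - 3) - (-3) = 6*sin(2*u) is ≥ 0 throughout, so the area is a single integral of |6*sin(2*u)|.
∫[0,pi/2] (6*sin(2*u)) du = 6.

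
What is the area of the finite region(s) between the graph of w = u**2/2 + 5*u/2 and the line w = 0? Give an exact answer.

The curve meets the u-axis where u**2/2 + 5*u/2 = 0, i.e. u*(u + 5)/2 = 0, at u = -5, 0.
On [-5, 0] the curve lies below the axis; ∫[-5,0] (u**2/2 + 5*u/2) du = -125/12, giving area 125/12.

125/12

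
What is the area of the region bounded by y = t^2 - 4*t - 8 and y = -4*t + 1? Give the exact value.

Set the curves equal: t^2 - 4*t - 8 = -4*t + 1, so t^2 - 9 = 0, which factors as (t - 3)*(t + 3) = 0. The curves meet at t = -3, 3.
On [-3, 3], y = -4*t + 1 is on top; that piece has area ∫[-3,3] (-(t^2 - 9)) dt = 36.

36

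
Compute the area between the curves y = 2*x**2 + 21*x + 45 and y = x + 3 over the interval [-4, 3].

The difference (2*x**2 + 21*x + 45) - (x + 3) = 2*x**2 + 20*x + 42 changes sign at x = -3 inside [-4, 3], so split the integral there.
∫[-4,-3] (2*x**2 + 20*x + 42) dx = -10/3; the area of that piece is 10/3.
∫[-3,3] (2*x**2 + 20*x + 42) dx = 288.
Total area = 10/3 + 288 = 874/3.

874/3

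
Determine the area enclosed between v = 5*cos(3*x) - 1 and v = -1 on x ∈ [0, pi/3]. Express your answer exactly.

10/3

The difference (5*cos(3*x) - 1) - (-1) = 5*cos(3*x) changes sign at x = pi/6 inside [0, pi/3], so split the integral there.
∫[0,pi/6] (5*cos(3*x)) dx = 5/3.
∫[pi/6,pi/3] (5*cos(3*x)) dx = -5/3; the area of that piece is 5/3.
Total area = 5/3 + 5/3 = 10/3.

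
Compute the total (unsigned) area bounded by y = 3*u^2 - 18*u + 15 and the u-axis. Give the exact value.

The curve meets the u-axis where 3*u^2 - 18*u + 15 = 0, i.e. 3*(u - 5)*(u - 1) = 0, at u = 1, 5.
On [1, 5] the curve lies below the axis; ∫[1,5] (3*u^2 - 18*u + 15) du = -32, giving area 32.

32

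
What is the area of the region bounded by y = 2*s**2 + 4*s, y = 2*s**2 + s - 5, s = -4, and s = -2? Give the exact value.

On [-4, -2], (2*s**2 + 4*s) - (2*s**2 + s - 5) = 3*s + 5 is ≤ 0 throughout, so the area is a single integral of |3*s + 5|.
∫[-4,-2] (3*s + 5) ds = -8; the area of that piece is 8.

8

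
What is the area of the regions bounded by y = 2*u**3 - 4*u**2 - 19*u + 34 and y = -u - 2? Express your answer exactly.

443/3

Set the curves equal: 2*u**3 - 4*u**2 - 19*u + 34 = -u - 2, so 2*u**3 - 4*u**2 - 18*u + 36 = 0, which factors as 2*(u - 3)*(u - 2)*(u + 3) = 0. The curves meet at u = -3, 2, 3.
On [-3, 2], y = 2*u**3 - 4*u**2 - 19*u + 34 is on top; that piece has area ∫[-3,2] (2*u**3 - 4*u**2 - 18*u + 36) du = 875/6.
On [2, 3], y = -u - 2 is on top; that piece has area ∫[2,3] (-(2*u**3 - 4*u**2 - 18*u + 36)) du = 11/6.
Total enclosed area = 875/6 + 11/6 = 443/3.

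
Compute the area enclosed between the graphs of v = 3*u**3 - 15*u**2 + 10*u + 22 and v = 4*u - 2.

253/4

Set the curves equal: 3*u**3 - 15*u**2 + 10*u + 22 = 4*u - 2, so 3*u**3 - 15*u**2 + 6*u + 24 = 0, which factors as 3*(u - 4)*(u - 2)*(u + 1) = 0. The curves meet at u = -1, 2, 4.
On [-1, 2], v = 3*u**3 - 15*u**2 + 10*u + 22 is on top; that piece has area ∫[-1,2] (3*u**3 - 15*u**2 + 6*u + 24) du = 189/4.
On [2, 4], v = 4*u - 2 is on top; that piece has area ∫[2,4] (-(3*u**3 - 15*u**2 + 6*u + 24)) du = 16.
Total enclosed area = 189/4 + 16 = 253/4.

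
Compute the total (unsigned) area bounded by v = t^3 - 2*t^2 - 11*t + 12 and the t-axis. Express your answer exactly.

The curve meets the t-axis where t^3 - 2*t^2 - 11*t + 12 = 0, i.e. (t - 4)*(t - 1)*(t + 3) = 0, at t = -3, 1, 4.
On [-3, 1] the curve lies above the axis; ∫[-3,1] (t^3 - 2*t^2 - 11*t + 12) dt = 160/3, giving area 160/3.
On [1, 4] the curve lies below the axis; ∫[1,4] (t^3 - 2*t^2 - 11*t + 12) dt = -99/4, giving area 99/4.
Total area = 160/3 + 99/4 = 937/12.

937/12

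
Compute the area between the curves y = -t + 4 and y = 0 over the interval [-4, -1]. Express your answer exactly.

39/2

On [-4, -1], (-t + 4) - (0) = -t + 4 is ≥ 0 throughout, so the area is a single integral of |-t + 4|.
∫[-4,-1] (-t + 4) dt = 39/2.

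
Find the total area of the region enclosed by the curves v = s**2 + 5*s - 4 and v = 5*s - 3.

4/3

Set the curves equal: s**2 + 5*s - 4 = 5*s - 3, so s**2 - 1 = 0, which factors as (s - 1)*(s + 1) = 0. The curves meet at s = -1, 1.
On [-1, 1], v = 5*s - 3 is on top; that piece has area ∫[-1,1] (-(s**2 - 1)) ds = 4/3.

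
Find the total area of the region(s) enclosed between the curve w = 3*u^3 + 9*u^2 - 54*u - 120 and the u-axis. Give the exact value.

The curve meets the u-axis where 3*u^3 + 9*u^2 - 54*u - 120 = 0, i.e. 3*(u - 4)*(u + 2)*(u + 5) = 0, at u = -5, -2, 4.
On [-5, -2] the curve lies above the axis; ∫[-5,-2] (3*u^3 + 9*u^2 - 54*u - 120) du = 405/4, giving area 405/4.
On [-2, 4] the curve lies below the axis; ∫[-2,4] (3*u^3 + 9*u^2 - 54*u - 120) du = -648, giving area 648.
Total area = 405/4 + 648 = 2997/4.

2997/4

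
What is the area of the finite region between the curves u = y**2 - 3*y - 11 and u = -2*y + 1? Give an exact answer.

Both boundary curves give u as a function of y, so integrate with respect to y. Setting them equal: y**2 - y - 12 = 0, i.e. (y - 4)*(y + 3) = 0, so they meet at y = -3, 4.
For y in [-3, 4], u = y**2 - 3*y - 11 is on the left; area = ∫[-3,4] (-(y**2 - y - 12)) dy = 343/6.

343/6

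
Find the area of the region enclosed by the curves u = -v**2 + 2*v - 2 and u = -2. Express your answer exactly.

4/3

Both boundary curves give u as a function of v, so integrate with respect to v. Setting them equal: -v**2 + 2*v = 0, i.e. -v*(v - 2) = 0, so they meet at v = 0, 2.
For v in [0, 2], u = -v**2 + 2*v - 2 is on the right; area = ∫[0,2] (-v**2 + 2*v) dv = 4/3.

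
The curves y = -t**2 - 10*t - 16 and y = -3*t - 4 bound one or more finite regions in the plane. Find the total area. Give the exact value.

1/6

Set the curves equal: -t**2 - 10*t - 16 = -3*t - 4, so -t**2 - 7*t - 12 = 0, which factors as -(t + 3)*(t + 4) = 0. The curves meet at t = -4, -3.
On [-4, -3], y = -t**2 - 10*t - 16 is on top; that piece has area ∫[-4,-3] (-t**2 - 7*t - 12) dt = 1/6.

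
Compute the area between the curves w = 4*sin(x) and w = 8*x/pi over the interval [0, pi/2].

On [0, pi/2], (4*sin(x)) - (8*x/pi) = -8*x/pi + 4*sin(x) is ≥ 0 throughout, so the area is a single integral of |-8*x/pi + 4*sin(x)|.
∫[0,pi/2] (-8*x/pi + 4*sin(x)) dx = 4 - pi.

4 - pi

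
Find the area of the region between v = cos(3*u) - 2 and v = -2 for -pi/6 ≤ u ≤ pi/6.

2/3

On [-pi/6, pi/6], (cos(3*u) - 2) - (-2) = cos(3*u) is ≥ 0 throughout, so the area is a single integral of |cos(3*u)|.
∫[-pi/6,pi/6] (cos(3*u)) du = 2/3.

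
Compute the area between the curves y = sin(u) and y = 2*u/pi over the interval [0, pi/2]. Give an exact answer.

On [0, pi/2], (sin(u)) - (2*u/pi) = -2*u/pi + sin(u) is ≥ 0 throughout, so the area is a single integral of |-2*u/pi + sin(u)|.
∫[0,pi/2] (-2*u/pi + sin(u)) du = 1 - pi/4.

1 - pi/4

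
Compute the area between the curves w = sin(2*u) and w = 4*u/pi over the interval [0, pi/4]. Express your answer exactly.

1/2 - pi/8

On [0, pi/4], (sin(2*u)) - (4*u/pi) = -4*u/pi + sin(2*u) is ≥ 0 throughout, so the area is a single integral of |-4*u/pi + sin(2*u)|.
∫[0,pi/4] (-4*u/pi + sin(2*u)) du = 1/2 - pi/8.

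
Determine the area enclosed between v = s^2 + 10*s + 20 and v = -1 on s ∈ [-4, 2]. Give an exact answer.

The difference (s^2 + 10*s + 20) - (-1) = s^2 + 10*s + 21 changes sign at s = -3 inside [-4, 2], so split the integral there.
∫[-4,-3] (s^2 + 10*s + 21) ds = -5/3; the area of that piece is 5/3.
∫[-3,2] (s^2 + 10*s + 21) ds = 275/3.
Total area = 5/3 + 275/3 = 280/3.

280/3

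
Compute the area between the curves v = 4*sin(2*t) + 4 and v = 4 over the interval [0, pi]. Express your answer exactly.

8

The difference (4*sin(2*t) + 4) - (4) = 4*sin(2*t) changes sign at t = pi/2 inside [0, pi], so split the integral there.
∫[0,pi/2] (4*sin(2*t)) dt = 4.
∫[pi/2,pi] (4*sin(2*t)) dt = -4; the area of that piece is 4.
Total area = 4 + 4 = 8.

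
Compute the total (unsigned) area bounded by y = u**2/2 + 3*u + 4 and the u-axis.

2/3

The curve meets the u-axis where u**2/2 + 3*u + 4 = 0, i.e. (u + 2)*(u + 4)/2 = 0, at u = -4, -2.
On [-4, -2] the curve lies below the axis; ∫[-4,-2] (u**2/2 + 3*u + 4) du = -2/3, giving area 2/3.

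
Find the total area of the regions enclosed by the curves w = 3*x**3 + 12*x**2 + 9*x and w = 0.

Set the curves equal: 3*x**3 + 12*x**2 + 9*x = 0, so 3*x**3 + 12*x**2 + 9*x = 0, which factors as 3*x*(x + 1)*(x + 3) = 0. The curves meet at x = -3, -1, 0.
On [-3, -1], w = 3*x**3 + 12*x**2 + 9*x is on top; that piece has area ∫[-3,-1] (3*x**3 + 12*x**2 + 9*x) dx = 8.
On [-1, 0], w = 0 is on top; that piece has area ∫[-1,0] (-(3*x**3 + 12*x**2 + 9*x)) dx = 5/4.
Total enclosed area = 8 + 5/4 = 37/4.

37/4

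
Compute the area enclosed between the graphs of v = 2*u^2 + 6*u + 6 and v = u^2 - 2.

4/3

Set the curves equal: 2*u^2 + 6*u + 6 = u^2 - 2, so u^2 + 6*u + 8 = 0, which factors as (u + 2)*(u + 4) = 0. The curves meet at u = -4, -2.
On [-4, -2], v = u^2 - 2 is on top; that piece has area ∫[-4,-2] (-(u^2 + 6*u + 8)) du = 4/3.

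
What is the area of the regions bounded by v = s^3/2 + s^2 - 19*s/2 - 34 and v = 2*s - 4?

5137/24

Set the curves equal: s^3/2 + s^2 - 19*s/2 - 34 = 2*s - 4, so s^3/2 + s^2 - 23*s/2 - 30 = 0, which factors as (s - 5)*(s + 3)*(s + 4)/2 = 0. The curves meet at s = -4, -3, 5.
On [-4, -3], v = s^3/2 + s^2 - 19*s/2 - 34 is on top; that piece has area ∫[-4,-3] (s^3/2 + s^2 - 23*s/2 - 30) ds = 17/24.
On [-3, 5], v = 2*s - 4 is on top; that piece has area ∫[-3,5] (-(s^3/2 + s^2 - 23*s/2 - 30)) ds = 640/3.
Total enclosed area = 17/24 + 640/3 = 5137/24.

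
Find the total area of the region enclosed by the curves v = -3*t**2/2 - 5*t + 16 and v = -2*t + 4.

54

Set the curves equal: -3*t**2/2 - 5*t + 16 = -2*t + 4, so -3*t**2/2 - 3*t + 12 = 0, which factors as -3*(t - 2)*(t + 4)/2 = 0. The curves meet at t = -4, 2.
On [-4, 2], v = -3*t**2/2 - 5*t + 16 is on top; that piece has area ∫[-4,2] (-3*t**2/2 - 3*t + 12) dt = 54.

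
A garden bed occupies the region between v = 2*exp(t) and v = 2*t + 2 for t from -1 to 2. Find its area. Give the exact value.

On [-1, 2], (2*exp(t)) - (2*t + 2) = -2*t + 2*exp(t) - 2 is ≥ 0 throughout, so the area is a single integral of |-2*t + 2*exp(t) - 2|.
∫[-1,2] (-2*t + 2*exp(t) - 2) dt = -9 - 2*exp(-1) + 2*exp(2).

-9 - 2*exp(-1) + 2*exp(2)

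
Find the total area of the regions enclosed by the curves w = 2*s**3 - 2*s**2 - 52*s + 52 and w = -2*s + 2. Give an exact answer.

Set the curves equal: 2*s**3 - 2*s**2 - 52*s + 52 = -2*s + 2, so 2*s**3 - 2*s**2 - 50*s + 50 = 0, which factors as 2*(s - 5)*(s - 1)*(s + 5) = 0. The curves meet at s = -5, 1, 5.
On [-5, 1], w = 2*s**3 - 2*s**2 - 52*s + 52 is on top; that piece has area ∫[-5,1] (2*s**3 - 2*s**2 - 50*s + 50) ds = 504.
On [1, 5], w = -2*s + 2 is on top; that piece has area ∫[1,5] (-(2*s**3 - 2*s**2 - 50*s + 50)) ds = 512/3.
Total enclosed area = 504 + 512/3 = 2024/3.

2024/3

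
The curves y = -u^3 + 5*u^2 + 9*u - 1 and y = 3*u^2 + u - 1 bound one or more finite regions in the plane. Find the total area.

148/3

Set the curves equal: -u^3 + 5*u^2 + 9*u - 1 = 3*u^2 + u - 1, so -u^3 + 2*u^2 + 8*u = 0, which factors as -u*(u - 4)*(u + 2) = 0. The curves meet at u = -2, 0, 4.
On [-2, 0], y = 3*u^2 + u - 1 is on top; that piece has area ∫[-2,0] (-(-u^3 + 2*u^2 + 8*u)) du = 20/3.
On [0, 4], y = -u^3 + 5*u^2 + 9*u - 1 is on top; that piece has area ∫[0,4] (-u^3 + 2*u^2 + 8*u) du = 128/3.
Total enclosed area = 20/3 + 128/3 = 148/3.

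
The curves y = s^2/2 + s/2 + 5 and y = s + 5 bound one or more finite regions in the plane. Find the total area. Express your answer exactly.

Set the curves equal: s^2/2 + s/2 + 5 = s + 5, so s^2/2 - s/2 = 0, which factors as s*(s - 1)/2 = 0. The curves meet at s = 0, 1.
On [0, 1], y = s + 5 is on top; that piece has area ∫[0,1] (-(s^2/2 - s/2)) ds = 1/12.

1/12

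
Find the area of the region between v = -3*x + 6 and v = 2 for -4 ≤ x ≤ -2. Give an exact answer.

26

On [-4, -2], (-3*x + 6) - (2) = -3*x + 4 is ≥ 0 throughout, so the area is a single integral of |-3*x + 4|.
∫[-4,-2] (-3*x + 4) dx = 26.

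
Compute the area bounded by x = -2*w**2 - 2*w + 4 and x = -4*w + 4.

Both boundary curves give x as a function of w, so integrate with respect to w. Setting them equal: -2*w**2 + 2*w = 0, i.e. -2*w*(w - 1) = 0, so they meet at w = 0, 1.
For w in [0, 1], x = -2*w**2 - 2*w + 4 is on the right; area = ∫[0,1] (-2*w**2 + 2*w) dw = 1/3.

1/3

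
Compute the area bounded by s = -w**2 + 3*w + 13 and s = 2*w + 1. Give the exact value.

343/6

Both boundary curves give s as a function of w, so integrate with respect to w. Setting them equal: -w**2 + w + 12 = 0, i.e. -(w - 4)*(w + 3) = 0, so they meet at w = -3, 4.
For w in [-3, 4], s = -w**2 + 3*w + 13 is on the right; area = ∫[-3,4] (-w**2 + w + 12) dw = 343/6.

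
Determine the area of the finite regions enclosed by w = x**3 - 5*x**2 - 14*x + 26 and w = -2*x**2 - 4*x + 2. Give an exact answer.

407/4

Set the curves equal: x**3 - 5*x**2 - 14*x + 26 = -2*x**2 - 4*x + 2, so x**3 - 3*x**2 - 10*x + 24 = 0, which factors as (x - 4)*(x - 2)*(x + 3) = 0. The curves meet at x = -3, 2, 4.
On [-3, 2], w = x**3 - 5*x**2 - 14*x + 26 is on top; that piece has area ∫[-3,2] (x**3 - 3*x**2 - 10*x + 24) dx = 375/4.
On [2, 4], w = -2*x**2 - 4*x + 2 is on top; that piece has area ∫[2,4] (-(x**3 - 3*x**2 - 10*x + 24)) dx = 8.
Total enclosed area = 375/4 + 8 = 407/4.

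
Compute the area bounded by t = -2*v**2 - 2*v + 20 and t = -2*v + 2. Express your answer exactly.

Both boundary curves give t as a function of v, so integrate with respect to v. Setting them equal: -2*v**2 + 18 = 0, i.e. -2*(v - 3)*(v + 3) = 0, so they meet at v = -3, 3.
For v in [-3, 3], t = -2*v**2 - 2*v + 20 is on the right; area = ∫[-3,3] (-2*v**2 + 18) dv = 72.

72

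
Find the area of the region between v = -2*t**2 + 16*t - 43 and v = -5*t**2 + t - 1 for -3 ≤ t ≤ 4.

549/2

The difference (-2*t**2 + 16*t - 43) - (-5*t**2 + t - 1) = 3*t**2 + 15*t - 42 changes sign at t = 2 inside [-3, 4], so split the integral there.
∫[-3,2] (3*t**2 + 15*t - 42) dt = -425/2; the area of that piece is 425/2.
∫[2,4] (3*t**2 + 15*t - 42) dt = 62.
Total area = 425/2 + 62 = 549/2.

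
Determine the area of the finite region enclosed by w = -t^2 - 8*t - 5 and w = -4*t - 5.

32/3

Set the curves equal: -t^2 - 8*t - 5 = -4*t - 5, so -t^2 - 4*t = 0, which factors as -t*(t + 4) = 0. The curves meet at t = -4, 0.
On [-4, 0], w = -t^2 - 8*t - 5 is on top; that piece has area ∫[-4,0] (-t^2 - 4*t) dt = 32/3.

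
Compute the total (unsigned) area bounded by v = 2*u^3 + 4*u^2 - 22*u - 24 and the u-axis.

937/6

The curve meets the u-axis where 2*u^3 + 4*u^2 - 22*u - 24 = 0, i.e. 2*(u - 3)*(u + 1)*(u + 4) = 0, at u = -4, -1, 3.
On [-4, -1] the curve lies above the axis; ∫[-4,-1] (2*u^3 + 4*u^2 - 22*u - 24) du = 99/2, giving area 99/2.
On [-1, 3] the curve lies below the axis; ∫[-1,3] (2*u^3 + 4*u^2 - 22*u - 24) du = -320/3, giving area 320/3.
Total area = 99/2 + 320/3 = 937/6.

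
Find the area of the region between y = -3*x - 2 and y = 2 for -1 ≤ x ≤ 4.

85/2

On [-1, 4], (-3*x - 2) - (2) = -3*x - 4 is ≤ 0 throughout, so the area is a single integral of |-3*x - 4|.
∫[-1,4] (-3*x - 4) dx = -85/2; the area of that piece is 85/2.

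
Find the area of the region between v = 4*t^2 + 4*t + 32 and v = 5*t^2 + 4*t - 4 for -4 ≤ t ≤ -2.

160/3

On [-4, -2], (4*t^2 + 4*t + 32) - (5*t^2 + 4*t - 4) = -t^2 + 36 is ≥ 0 throughout, so the area is a single integral of |-t^2 + 36|.
∫[-4,-2] (-t^2 + 36) dt = 160/3.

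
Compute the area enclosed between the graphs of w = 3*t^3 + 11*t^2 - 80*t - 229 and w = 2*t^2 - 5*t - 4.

Set the curves equal: 3*t^3 + 11*t^2 - 80*t - 229 = 2*t^2 - 5*t - 4, so 3*t^3 + 9*t^2 - 75*t - 225 = 0, which factors as 3*(t - 5)*(t + 3)*(t + 5) = 0. The curves meet at t = -5, -3, 5.
On [-5, -3], w = 3*t^3 + 11*t^2 - 80*t - 229 is on top; that piece has area ∫[-5,-3] (3*t^3 + 9*t^2 - 75*t - 225) dt = 36.
On [-3, 5], w = 2*t^2 - 5*t - 4 is on top; that piece has area ∫[-3,5] (-(3*t^3 + 9*t^2 - 75*t - 225)) dt = 1536.
Total enclosed area = 36 + 1536 = 1572.

1572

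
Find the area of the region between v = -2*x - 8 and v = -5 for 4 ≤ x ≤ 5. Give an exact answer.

On [4, 5], (-2*x - 8) - (-5) = -2*x - 3 is ≤ 0 throughout, so the area is a single integral of |-2*x - 3|.
∫[4,5] (-2*x - 3) dx = -12; the area of that piece is 12.

12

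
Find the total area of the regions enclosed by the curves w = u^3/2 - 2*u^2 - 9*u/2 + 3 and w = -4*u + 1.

Set the curves equal: u^3/2 - 2*u^2 - 9*u/2 + 3 = -4*u + 1, so u^3/2 - 2*u^2 - u/2 + 2 = 0, which factors as (u - 4)*(u - 1)*(u + 1)/2 = 0. The curves meet at u = -1, 1, 4.
On [-1, 1], w = u^3/2 - 2*u^2 - 9*u/2 + 3 is on top; that piece has area ∫[-1,1] (u^3/2 - 2*u^2 - u/2 + 2) du = 8/3.
On [1, 4], w = -4*u + 1 is on top; that piece has area ∫[1,4] (-(u^3/2 - 2*u^2 - u/2 + 2)) du = 63/8.
Total enclosed area = 8/3 + 63/8 = 253/24.

253/24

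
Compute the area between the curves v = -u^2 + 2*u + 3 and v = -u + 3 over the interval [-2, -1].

41/6

On [-2, -1], (-u^2 + 2*u + 3) - (-u + 3) = -u^2 + 3*u is ≤ 0 throughout, so the area is a single integral of |-u^2 + 3*u|.
∫[-2,-1] (-u^2 + 3*u) du = -41/6; the area of that piece is 41/6.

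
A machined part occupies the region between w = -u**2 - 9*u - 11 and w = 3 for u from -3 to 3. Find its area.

319/3

The difference (-u**2 - 9*u - 11) - (3) = -u**2 - 9*u - 14 changes sign at u = -2 inside [-3, 3], so split the integral there.
∫[-3,-2] (-u**2 - 9*u - 14) du = 13/6.
∫[-2,3] (-u**2 - 9*u - 14) du = -625/6; the area of that piece is 625/6.
Total area = 13/6 + 625/6 = 319/3.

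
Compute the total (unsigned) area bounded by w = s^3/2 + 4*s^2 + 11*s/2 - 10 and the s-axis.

The curve meets the s-axis where s^3/2 + 4*s^2 + 11*s/2 - 10 = 0, i.e. (s - 1)*(s + 4)*(s + 5)/2 = 0, at s = -5, -4, 1.
On [-5, -4] the curve lies above the axis; ∫[-5,-4] (s^3/2 + 4*s^2 + 11*s/2 - 10) ds = 11/24, giving area 11/24.
On [-4, 1] the curve lies below the axis; ∫[-4,1] (s^3/2 + 4*s^2 + 11*s/2 - 10) ds = -875/24, giving area 875/24.
Total area = 11/24 + 875/24 = 443/12.

443/12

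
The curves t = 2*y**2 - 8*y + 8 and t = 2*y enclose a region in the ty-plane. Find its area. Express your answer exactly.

9

Both boundary curves give t as a function of y, so integrate with respect to y. Setting them equal: 2*y**2 - 10*y + 8 = 0, i.e. 2*(y - 4)*(y - 1) = 0, so they meet at y = 1, 4.
For y in [1, 4], t = 2*y**2 - 8*y + 8 is on the left; area = ∫[1,4] (-(2*y**2 - 10*y + 8)) dy = 9.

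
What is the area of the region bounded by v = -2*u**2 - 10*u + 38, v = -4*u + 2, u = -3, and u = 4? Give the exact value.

569/3

The difference (-2*u**2 - 10*u + 38) - (-4*u + 2) = -2*u**2 - 6*u + 36 changes sign at u = 3 inside [-3, 4], so split the integral there.
∫[-3,3] (-2*u**2 - 6*u + 36) du = 180.
∫[3,4] (-2*u**2 - 6*u + 36) du = -29/3; the area of that piece is 29/3.
Total area = 180 + 29/3 = 569/3.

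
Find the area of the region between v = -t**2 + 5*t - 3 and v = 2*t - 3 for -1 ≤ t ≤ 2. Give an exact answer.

The difference (-t**2 + 5*t - 3) - (2*t - 3) = -t**2 + 3*t changes sign at t = 0 inside [-1, 2], so split the integral there.
∫[-1,0] (-t**2 + 3*t) dt = -11/6; the area of that piece is 11/6.
∫[0,2] (-t**2 + 3*t) dt = 10/3.
Total area = 11/6 + 10/3 = 31/6.

31/6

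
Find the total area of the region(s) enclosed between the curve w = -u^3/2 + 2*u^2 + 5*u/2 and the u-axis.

443/12

The curve meets the u-axis where -u^3/2 + 2*u^2 + 5*u/2 = 0, i.e. -u*(u - 5)*(u + 1)/2 = 0, at u = -1, 0, 5.
On [-1, 0] the curve lies below the axis; ∫[-1,0] (-u^3/2 + 2*u^2 + 5*u/2) du = -11/24, giving area 11/24.
On [0, 5] the curve lies above the axis; ∫[0,5] (-u^3/2 + 2*u^2 + 5*u/2) du = 875/24, giving area 875/24.
Total area = 11/24 + 875/24 = 443/12.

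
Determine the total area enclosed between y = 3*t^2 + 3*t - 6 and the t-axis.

27/2

The curve meets the t-axis where 3*t^2 + 3*t - 6 = 0, i.e. 3*(t - 1)*(t + 2) = 0, at t = -2, 1.
On [-2, 1] the curve lies below the axis; ∫[-2,1] (3*t^2 + 3*t - 6) dt = -27/2, giving area 27/2.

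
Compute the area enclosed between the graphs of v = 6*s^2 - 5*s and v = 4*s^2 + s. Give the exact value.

9

Set the curves equal: 6*s^2 - 5*s = 4*s^2 + s, so 2*s^2 - 6*s = 0, which factors as 2*s*(s - 3) = 0. The curves meet at s = 0, 3.
On [0, 3], v = 4*s^2 + s is on top; that piece has area ∫[0,3] (-(2*s^2 - 6*s)) ds = 9.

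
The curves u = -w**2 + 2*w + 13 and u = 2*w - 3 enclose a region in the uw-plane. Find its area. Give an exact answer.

Both boundary curves give u as a function of w, so integrate with respect to w. Setting them equal: -w**2 + 16 = 0, i.e. -(w - 4)*(w + 4) = 0, so they meet at w = -4, 4.
For w in [-4, 4], u = -w**2 + 2*w + 13 is on the right; area = ∫[-4,4] (-w**2 + 16) dw = 256/3.

256/3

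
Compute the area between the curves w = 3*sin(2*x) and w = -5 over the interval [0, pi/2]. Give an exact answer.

3 + 5*pi/2

On [0, pi/2], (3*sin(2*x)) - (-5) = 3*sin(2*x) + 5 is ≥ 0 throughout, so the area is a single integral of |3*sin(2*x) + 5|.
∫[0,pi/2] (3*sin(2*x) + 5) dx = 3 + 5*pi/2.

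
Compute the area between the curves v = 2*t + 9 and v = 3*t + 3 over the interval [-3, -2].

On [-3, -2], (2*t + 9) - (3*t + 3) = -t + 6 is ≥ 0 throughout, so the area is a single integral of |-t + 6|.
∫[-3,-2] (-t + 6) dt = 17/2.

17/2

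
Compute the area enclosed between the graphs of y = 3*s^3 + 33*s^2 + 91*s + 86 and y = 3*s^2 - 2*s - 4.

37/4

Set the curves equal: 3*s^3 + 33*s^2 + 91*s + 86 = 3*s^2 - 2*s - 4, so 3*s^3 + 30*s^2 + 93*s + 90 = 0, which factors as 3*(s + 2)*(s + 3)*(s + 5) = 0. The curves meet at s = -5, -3, -2.
On [-5, -3], y = 3*s^3 + 33*s^2 + 91*s + 86 is on top; that piece has area ∫[-5,-3] (3*s^3 + 30*s^2 + 93*s + 90) ds = 8.
On [-3, -2], y = 3*s^2 - 2*s - 4 is on top; that piece has area ∫[-3,-2] (-(3*s^3 + 30*s^2 + 93*s + 90)) ds = 5/4.
Total enclosed area = 8 + 5/4 = 37/4.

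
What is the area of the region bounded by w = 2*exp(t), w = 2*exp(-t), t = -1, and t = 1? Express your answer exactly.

The difference (2*exp(t)) - (2*exp(-t)) = 2*exp(t) - 2*exp(-t) changes sign at t = 0 inside [-1, 1], so split the integral there.
∫[-1,0] (2*exp(t) - 2*exp(-t)) dt = -2*exp(1) - 2*exp(-1) + 4; the area of that piece is -4 + 2*exp(-1) + 2*exp(1).
∫[0,1] (2*exp(t) - 2*exp(-t)) dt = -4 + 2*exp(-1) + 2*exp(1).
Total area = (-4 + 2*exp(-1) + 2*exp(1)) + (-4 + 2*exp(-1) + 2*exp(1)) = -8 + 4*exp(-1) + 4*exp(1).

-8 + 4*exp(-1) + 4*exp(1)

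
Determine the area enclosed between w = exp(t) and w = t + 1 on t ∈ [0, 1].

On [0, 1], (exp(t)) - (t + 1) = -t + exp(t) - 1 is ≥ 0 throughout, so the area is a single integral of |-t + exp(t) - 1|.
∫[0,1] (-t + exp(t) - 1) dt = -5/2 + exp(1).

-5/2 + exp(1)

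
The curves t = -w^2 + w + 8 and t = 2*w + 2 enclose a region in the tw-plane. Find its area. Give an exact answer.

Both boundary curves give t as a function of w, so integrate with respect to w. Setting them equal: -w^2 - w + 6 = 0, i.e. -(w - 2)*(w + 3) = 0, so they meet at w = -3, 2.
For w in [-3, 2], t = -w^2 + w + 8 is on the right; area = ∫[-3,2] (-w^2 - w + 6) dw = 125/6.

125/6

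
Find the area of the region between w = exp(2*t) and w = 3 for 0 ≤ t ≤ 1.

The difference (exp(2*t)) - (3) = exp(2*t) - 3 changes sign at t = log(3)/2 inside [0, 1], so split the integral there.
∫[0,log(3)/2] (exp(2*t) - 3) dt = 1 - 3*log(3)/2; the area of that piece is -1 + 3*log(3)/2.
∫[log(3)/2,1] (exp(2*t) - 3) dt = -9/2 + 3*log(3)/2 + exp(2)/2.
Total area = (-1 + 3*log(3)/2) + (-9/2 + 3*log(3)/2 + exp(2)/2) = -11/2 + 3*log(3) + exp(2)/2.

-11/2 + 3*log(3) + exp(2)/2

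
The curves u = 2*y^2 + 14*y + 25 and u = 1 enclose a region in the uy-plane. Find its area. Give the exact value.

Both boundary curves give u as a function of y, so integrate with respect to y. Setting them equal: 2*y^2 + 14*y + 24 = 0, i.e. 2*(y + 3)*(y + 4) = 0, so they meet at y = -4, -3.
For y in [-4, -3], u = 2*y^2 + 14*y + 25 is on the left; area = ∫[-4,-3] (-(2*y^2 + 14*y + 24)) dy = 1/3.

1/3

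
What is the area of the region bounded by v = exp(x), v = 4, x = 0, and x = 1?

On [0, 1], (exp(x)) - (4) = exp(x) - 4 is ≤ 0 throughout, so the area is a single integral of |exp(x) - 4|.
∫[0,1] (exp(x) - 4) dx = -5 + exp(1); the area of that piece is 5 - exp(1).

5 - exp(1)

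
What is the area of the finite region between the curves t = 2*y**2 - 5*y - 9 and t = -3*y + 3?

125/3

Both boundary curves give t as a function of y, so integrate with respect to y. Setting them equal: 2*y**2 - 2*y - 12 = 0, i.e. 2*(y - 3)*(y + 2) = 0, so they meet at y = -2, 3.
For y in [-2, 3], t = 2*y**2 - 5*y - 9 is on the left; area = ∫[-2,3] (-(2*y**2 - 2*y - 12)) dy = 125/3.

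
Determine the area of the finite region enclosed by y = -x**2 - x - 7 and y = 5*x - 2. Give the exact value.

Set the curves equal: -x**2 - x - 7 = 5*x - 2, so -x**2 - 6*x - 5 = 0, which factors as -(x + 1)*(x + 5) = 0. The curves meet at x = -5, -1.
On [-5, -1], y = -x**2 - x - 7 is on top; that piece has area ∫[-5,-1] (-x**2 - 6*x - 5) dx = 32/3.

32/3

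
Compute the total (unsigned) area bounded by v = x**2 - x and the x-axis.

1/6

The curve meets the x-axis where x**2 - x = 0, i.e. x*(x - 1) = 0, at x = 0, 1.
On [0, 1] the curve lies below the axis; ∫[0,1] (x**2 - x) dx = -1/6, giving area 1/6.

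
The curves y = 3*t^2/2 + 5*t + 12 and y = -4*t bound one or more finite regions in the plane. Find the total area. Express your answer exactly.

Set the curves equal: 3*t^2/2 + 5*t + 12 = -4*t, so 3*t^2/2 + 9*t + 12 = 0, which factors as 3*(t + 2)*(t + 4)/2 = 0. The curves meet at t = -4, -2.
On [-4, -2], y = -4*t is on top; that piece has area ∫[-4,-2] (-(3*t^2/2 + 9*t + 12)) dt = 2.

2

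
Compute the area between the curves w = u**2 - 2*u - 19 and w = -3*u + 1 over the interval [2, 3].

On [2, 3], (u**2 - 2*u - 19) - (-3*u + 1) = u**2 + u - 20 is ≤ 0 throughout, so the area is a single integral of |u**2 + u - 20|.
∫[2,3] (u**2 + u - 20) du = -67/6; the area of that piece is 67/6.

67/6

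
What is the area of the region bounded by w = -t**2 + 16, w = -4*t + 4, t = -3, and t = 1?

The difference (-t**2 + 16) - (-4*t + 4) = -t**2 + 4*t + 12 changes sign at t = -2 inside [-3, 1], so split the integral there.
∫[-3,-2] (-t**2 + 4*t + 12) dt = -13/3; the area of that piece is 13/3.
∫[-2,1] (-t**2 + 4*t + 12) dt = 27.
Total area = 13/3 + 27 = 94/3.

94/3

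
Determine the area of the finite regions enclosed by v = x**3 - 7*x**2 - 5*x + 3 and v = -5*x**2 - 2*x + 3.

71/6

Set the curves equal: x**3 - 7*x**2 - 5*x + 3 = -5*x**2 - 2*x + 3, so x**3 - 2*x**2 - 3*x = 0, which factors as x*(x - 3)*(x + 1) = 0. The curves meet at x = -1, 0, 3.
On [-1, 0], v = x**3 - 7*x**2 - 5*x + 3 is on top; that piece has area ∫[-1,0] (x**3 - 2*x**2 - 3*x) dx = 7/12.
On [0, 3], v = -5*x**2 - 2*x + 3 is on top; that piece has area ∫[0,3] (-(x**3 - 2*x**2 - 3*x)) dx = 45/4.
Total enclosed area = 7/12 + 45/4 = 71/6.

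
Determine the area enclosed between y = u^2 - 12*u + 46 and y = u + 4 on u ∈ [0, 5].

535/6

On [0, 5], (u^2 - 12*u + 46) - (u + 4) = u^2 - 13*u + 42 is ≥ 0 throughout, so the area is a single integral of |u^2 - 13*u + 42|.
∫[0,5] (u^2 - 13*u + 42) du = 535/6.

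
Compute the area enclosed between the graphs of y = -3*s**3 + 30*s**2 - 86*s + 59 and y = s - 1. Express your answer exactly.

71/2

Set the curves equal: -3*s**3 + 30*s**2 - 86*s + 59 = s - 1, so -3*s**3 + 30*s**2 - 87*s + 60 = 0, which factors as -3*(s - 5)*(s - 4)*(s - 1) = 0. The curves meet at s = 1, 4, 5.
On [1, 4], y = s - 1 is on top; that piece has area ∫[1,4] (-(-3*s**3 + 30*s**2 - 87*s + 60)) ds = 135/4.
On [4, 5], y = -3*s**3 + 30*s**2 - 86*s + 59 is on top; that piece has area ∫[4,5] (-3*s**3 + 30*s**2 - 87*s + 60) ds = 7/4.
Total enclosed area = 135/4 + 7/4 = 71/2.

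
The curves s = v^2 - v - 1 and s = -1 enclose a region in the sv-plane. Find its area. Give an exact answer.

1/6

Both boundary curves give s as a function of v, so integrate with respect to v. Setting them equal: v^2 - v = 0, i.e. v*(v - 1) = 0, so they meet at v = 0, 1.
For v in [0, 1], s = v^2 - v - 1 is on the left; area = ∫[0,1] (-(v^2 - v)) dv = 1/6.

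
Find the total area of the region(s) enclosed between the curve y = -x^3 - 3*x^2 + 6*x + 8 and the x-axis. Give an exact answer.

81/2

The curve meets the x-axis where -x^3 - 3*x^2 + 6*x + 8 = 0, i.e. -(x - 2)*(x + 1)*(x + 4) = 0, at x = -4, -1, 2.
On [-4, -1] the curve lies below the axis; ∫[-4,-1] (-x^3 - 3*x^2 + 6*x + 8) dx = -81/4, giving area 81/4.
On [-1, 2] the curve lies above the axis; ∫[-1,2] (-x^3 - 3*x^2 + 6*x + 8) dx = 81/4, giving area 81/4.
Total area = 81/4 + 81/4 = 81/2.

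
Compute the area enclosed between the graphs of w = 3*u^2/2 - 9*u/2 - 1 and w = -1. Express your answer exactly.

27/4

Set the curves equal: 3*u^2/2 - 9*u/2 - 1 = -1, so 3*u^2/2 - 9*u/2 = 0, which factors as 3*u*(u - 3)/2 = 0. The curves meet at u = 0, 3.
On [0, 3], w = -1 is on top; that piece has area ∫[0,3] (-(3*u^2/2 - 9*u/2)) du = 27/4.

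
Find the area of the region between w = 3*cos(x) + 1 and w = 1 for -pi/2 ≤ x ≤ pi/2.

6

On [-pi/2, pi/2], (3*cos(x) + 1) - (1) = 3*cos(x) is ≥ 0 throughout, so the area is a single integral of |3*cos(x)|.
∫[-pi/2,pi/2] (3*cos(x)) dx = 6.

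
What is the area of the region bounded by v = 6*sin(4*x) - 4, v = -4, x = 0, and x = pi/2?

6

The difference (6*sin(4*x) - 4) - (-4) = 6*sin(4*x) changes sign at x = pi/4 inside [0, pi/2], so split the integral there.
∫[0,pi/4] (6*sin(4*x)) dx = 3.
∫[pi/4,pi/2] (6*sin(4*x)) dx = -3; the area of that piece is 3.
Total area = 3 + 3 = 6.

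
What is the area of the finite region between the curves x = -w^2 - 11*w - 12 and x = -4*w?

Both boundary curves give x as a function of w, so integrate with respect to w. Setting them equal: -w^2 - 7*w - 12 = 0, i.e. -(w + 3)*(w + 4) = 0, so they meet at w = -4, -3.
For w in [-4, -3], x = -w^2 - 11*w - 12 is on the right; area = ∫[-4,-3] (-w^2 - 7*w - 12) dw = 1/6.

1/6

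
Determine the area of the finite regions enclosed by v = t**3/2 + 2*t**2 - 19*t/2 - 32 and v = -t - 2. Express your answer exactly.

Set the curves equal: t**3/2 + 2*t**2 - 19*t/2 - 32 = -t - 2, so t**3/2 + 2*t**2 - 17*t/2 - 30 = 0, which factors as (t - 4)*(t + 3)*(t + 5)/2 = 0. The curves meet at t = -5, -3, 4.
On [-5, -3], v = t**3/2 + 2*t**2 - 19*t/2 - 32 is on top; that piece has area ∫[-5,-3] (t**3/2 + 2*t**2 - 17*t/2 - 30) dt = 16/3.
On [-3, 4], v = -t - 2 is on top; that piece has area ∫[-3,4] (-(t**3/2 + 2*t**2 - 17*t/2 - 30)) dt = 3773/24.
Total enclosed area = 16/3 + 3773/24 = 3901/24.

3901/24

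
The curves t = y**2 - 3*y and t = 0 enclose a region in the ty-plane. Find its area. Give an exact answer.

9/2

Both boundary curves give t as a function of y, so integrate with respect to y. Setting them equal: y**2 - 3*y = 0, i.e. y*(y - 3) = 0, so they meet at y = 0, 3.
For y in [0, 3], t = y**2 - 3*y is on the left; area = ∫[0,3] (-(y**2 - 3*y)) dy = 9/2.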